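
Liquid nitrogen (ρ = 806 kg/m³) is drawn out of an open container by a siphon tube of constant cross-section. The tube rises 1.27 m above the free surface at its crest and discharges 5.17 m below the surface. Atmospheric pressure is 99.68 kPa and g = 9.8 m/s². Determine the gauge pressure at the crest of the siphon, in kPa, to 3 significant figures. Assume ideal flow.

The outlet speed comes from Torricelli: v = √(2g·5.17) = 10.1 m/s.
The bore is uniform, so the speed at the crest is the same v. Bernoulli surface→crest: P_atm = P_top + ½ρv² + ρg·h_top.
P_top = 99680 − ½·806·10.1² − 806·9.8·1.27 = 48800 Pa. So P_gauge = P_top − P_atm = -50900 Pa.

P_gauge ≈ -50.9 kPa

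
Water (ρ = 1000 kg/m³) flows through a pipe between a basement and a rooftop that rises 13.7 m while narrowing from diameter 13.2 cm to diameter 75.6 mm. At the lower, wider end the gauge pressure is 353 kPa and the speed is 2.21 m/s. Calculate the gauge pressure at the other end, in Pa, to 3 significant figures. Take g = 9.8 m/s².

Mass conservation (A₁v₁ = A₂v₂) gives v₂ = 2.21 × 137/44.9 = 6.74 m/s.
Applying Bernoulli between the two ends and solving for P₂: P₂ = P₁ + ½ρ(v₁² − v₂²) − ρgΔh.
P₂ = 353000 + ½·1000·(2.21² − 6.74²) − 1000·9.8·(+13.7) = 353000 + (-20300) − (134000) = 198000 Pa.

P₂ = 198000 Pa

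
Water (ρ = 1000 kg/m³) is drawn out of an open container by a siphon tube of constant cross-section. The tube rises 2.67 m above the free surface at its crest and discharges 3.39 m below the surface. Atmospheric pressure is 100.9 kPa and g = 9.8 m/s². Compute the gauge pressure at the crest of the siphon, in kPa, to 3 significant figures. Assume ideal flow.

Bernoulli surface→outlet gives ½v² = g·h_out, so v = √(2·9.8·3.39) = 8.15 m/s.
With constant cross-section the crest speed equals v; applying Bernoulli from the surface up to the crest, P_top = P_atm − ½ρv² − ρg·h_top.
P_top = 100900 − ½·1000·8.15² − 1000·9.8·2.67 = 41500 Pa. So P_gauge = P_top − P_atm = -59400 Pa.

P_gauge ≈ -59.4 kPa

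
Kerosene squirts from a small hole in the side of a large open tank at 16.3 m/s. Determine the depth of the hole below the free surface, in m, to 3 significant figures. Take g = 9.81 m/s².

For a small hole in a large open tank, ½v² = gh, giving h = v²/(2g).
h = 16.3²/(2·9.81) = 266/19.62 = 13.5 m.

h ≈ 13.5 m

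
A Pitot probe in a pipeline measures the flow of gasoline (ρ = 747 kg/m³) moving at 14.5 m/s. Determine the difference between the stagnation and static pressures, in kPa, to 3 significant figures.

ΔP = 78.5 kPa

At the stagnation point the flow is brought to rest, so Bernoulli gives P_stag − P_static = ½ρv².
ΔP = ½·747·14.5² = 78500 Pa.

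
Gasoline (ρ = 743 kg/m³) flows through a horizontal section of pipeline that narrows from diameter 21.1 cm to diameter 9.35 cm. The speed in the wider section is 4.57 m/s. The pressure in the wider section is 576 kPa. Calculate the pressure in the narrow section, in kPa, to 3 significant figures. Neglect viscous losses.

Mass conservation (A₁v₁ = A₂v₂) gives v₂ = 4.57 × 350/68.7 = 23.3 m/s.
The pipe is horizontal, so Bernoulli reduces to P₁ + ½ρv₁² = P₂ + ½ρv₂².
P₂ = P₁ − ½ρ(v₂² − v₁²) = 576000 − ½·743·(23.3² − 4.57²) = 576000 − 193000 = 383000 Pa.

P₂ ≈ 383 kPa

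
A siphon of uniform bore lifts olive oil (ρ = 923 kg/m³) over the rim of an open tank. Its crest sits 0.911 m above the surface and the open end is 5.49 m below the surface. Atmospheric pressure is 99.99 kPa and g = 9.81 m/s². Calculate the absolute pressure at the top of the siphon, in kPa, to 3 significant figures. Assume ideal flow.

From the surface to the outlet (both open to atmosphere, surface at rest): v = √(2g·h_out) = √(2·9.81·5.49) = 10.4 m/s.
The bore is uniform, so the speed at the crest is the same v. Bernoulli surface→crest: P_atm = P_top + ½ρv² + ρg·h_top.
P_top = 99990 − ½·923·10.4² − 923·9.81·0.911 = 42000 Pa.

P_top = 42.0 kPa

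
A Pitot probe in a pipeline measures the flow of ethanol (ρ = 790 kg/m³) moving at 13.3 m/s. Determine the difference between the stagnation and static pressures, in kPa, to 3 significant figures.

The dynamic pressure equals the rise in static pressure at the stagnation point: ΔP = ½ρv².
ΔP = ½·790·13.3² = 69900 Pa.

69.9 kPa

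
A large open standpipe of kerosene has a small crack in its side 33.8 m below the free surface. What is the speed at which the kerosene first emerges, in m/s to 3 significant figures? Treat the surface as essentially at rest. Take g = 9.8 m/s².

The surface is effectively still and both ends are open, so ½v² = gh and v = √(2·9.8·33.8) = 25.7 m/s.

25.7 m/s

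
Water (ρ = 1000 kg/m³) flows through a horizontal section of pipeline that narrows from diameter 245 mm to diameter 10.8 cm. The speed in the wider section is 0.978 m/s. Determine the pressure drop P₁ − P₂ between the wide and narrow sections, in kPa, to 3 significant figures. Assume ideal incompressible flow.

The volume flow rate is constant, so v₂ = (A₁/A₂)v₁ = (471/91.6)·0.978 = 5.03 m/s.
With no height change, Bernoulli's equation is P₁ + ½ρv₁² = P₂ + ½ρv₂².
P₁ − P₂ = ½·1000·(5.03² − 0.978²) = ½·1000·24.4 = 12200 Pa.

12.2 kPa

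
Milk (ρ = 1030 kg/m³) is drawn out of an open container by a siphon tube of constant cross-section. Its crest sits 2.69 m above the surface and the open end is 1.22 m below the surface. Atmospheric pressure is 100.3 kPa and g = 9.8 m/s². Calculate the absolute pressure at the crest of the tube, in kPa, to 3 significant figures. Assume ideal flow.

Bernoulli surface→outlet gives ½v² = g·h_out, so v = √(2·9.8·1.22) = 4.89 m/s.
Continuity keeps v the same throughout the tube; from surface to crest, P_atm + 0 = P_top + ½ρv² + ρg·h_top.
P_top = 100300 − ½·1030·4.89² − 1030·9.8·2.69 = 60800 Pa.

P_top ≈ 60.8 kPa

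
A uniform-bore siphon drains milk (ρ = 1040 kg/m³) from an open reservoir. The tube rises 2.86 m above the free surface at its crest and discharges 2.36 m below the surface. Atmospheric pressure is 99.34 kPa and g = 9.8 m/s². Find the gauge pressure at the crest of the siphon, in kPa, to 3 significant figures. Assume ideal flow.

P_gauge ≈ -53.2 kPa

Bernoulli surface→outlet gives ½v² = g·h_out, so v = √(2·9.8·2.36) = 6.80 m/s.
With constant cross-section the crest speed equals v; applying Bernoulli from the surface up to the crest, P_top = P_atm − ½ρv² − ρg·h_top.
P_top = 99340 − ½·1040·6.80² − 1040·9.8·2.86 = 46100 Pa. So P_gauge = P_top − P_atm = -53200 Pa.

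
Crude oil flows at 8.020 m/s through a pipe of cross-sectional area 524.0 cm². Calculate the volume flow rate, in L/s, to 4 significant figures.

Q ≈ 420.2 L/s

Q = A·v = 0.05240 m² × 8.020 m/s = 0.4202 m³/s.
Converting: 0.4202 m³/s × 1000 = 420.2 L/s.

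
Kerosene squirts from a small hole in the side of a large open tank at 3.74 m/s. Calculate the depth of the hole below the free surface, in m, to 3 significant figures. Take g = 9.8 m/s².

0.714 m

Inverting v = √(2gh) gives h = v² / 2g.
h = 3.74²/(2·9.8) = 14.0/19.60 = 0.714 m.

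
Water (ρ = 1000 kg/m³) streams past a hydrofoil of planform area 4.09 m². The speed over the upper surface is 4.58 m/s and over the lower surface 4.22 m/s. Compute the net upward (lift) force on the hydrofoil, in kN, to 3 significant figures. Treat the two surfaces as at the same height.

With equal heights on the two surfaces, Bernoulli gives P_lower − P_upper = ½ρ(v_upper² − v_lower²).
ΔP = ½·1000·(4.58² − 4.22²) = 1580 Pa.
Lift = ΔP · A = 1580 × 4.09 = 6480 N.

F ≈ 6.48 kN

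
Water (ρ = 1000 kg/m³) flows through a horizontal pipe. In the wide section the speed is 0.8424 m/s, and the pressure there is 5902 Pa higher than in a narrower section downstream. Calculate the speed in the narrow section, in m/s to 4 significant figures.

Along the level pipe P + ½ρv² is conserved, hence v₂² = v₁² + 2(P₁ − P₂)/ρ.
v₂ = √(0.8424² + 2·5902/1000) = √(0.7096 + 11.80) = 3.537 m/s.

v₂ ≈ 3.537 m/s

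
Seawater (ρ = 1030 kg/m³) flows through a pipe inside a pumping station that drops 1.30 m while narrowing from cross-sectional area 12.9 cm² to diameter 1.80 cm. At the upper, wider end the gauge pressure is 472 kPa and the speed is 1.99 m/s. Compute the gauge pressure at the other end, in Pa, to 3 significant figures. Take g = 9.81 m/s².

P₂ ≈ 435000 Pa

Continuity gives A₁v₁ = A₂v₂, so v₂ = (12.9 cm²)/(2.54 cm²) × 1.99 m/s = 10.1 m/s.
Applying Bernoulli between the two ends and solving for P₂: P₂ = P₁ + ½ρ(v₁² − v₂²) − ρgΔh.
P₂ = 472000 + ½·1030·(1.99² − 10.1²) − 1030·9.81·(−1.30) = 472000 + (-50400) − (-13100) = 435000 Pa.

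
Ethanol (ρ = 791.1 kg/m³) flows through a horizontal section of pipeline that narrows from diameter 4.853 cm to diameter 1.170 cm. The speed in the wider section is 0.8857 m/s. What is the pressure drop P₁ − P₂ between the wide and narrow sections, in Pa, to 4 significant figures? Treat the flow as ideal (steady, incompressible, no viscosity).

Continuity gives A₁v₁ = A₂v₂, so v₂ = (18.50 cm²)/(1.075 cm²) × 0.8857 m/s = 15.24 m/s.
With no height change, Bernoulli's equation is P₁ + ½ρv₁² = P₂ + ½ρv₂².
P₁ − P₂ = ½·791.1·(15.24² − 0.8857²) = ½·791.1·231.4 = 91540 Pa.

91540 Pa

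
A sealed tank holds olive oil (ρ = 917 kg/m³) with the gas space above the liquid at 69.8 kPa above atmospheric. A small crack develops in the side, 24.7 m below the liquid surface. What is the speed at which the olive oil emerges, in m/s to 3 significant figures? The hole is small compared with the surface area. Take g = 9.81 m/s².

Take point 1 at the surface (v₁ ≈ 0) and point 2 at the hole (at atmospheric pressure). Bernoulli: P₁ + ρg h = P_atm + ½ρv₂².
With P₁ − P_atm = 69800 Pa, v₂ = √(2gh + 2ΔP/ρ) = √(2·9.81·24.7 + 2·69800/917) = 25.2 m/s.

v ≈ 25.2 m/s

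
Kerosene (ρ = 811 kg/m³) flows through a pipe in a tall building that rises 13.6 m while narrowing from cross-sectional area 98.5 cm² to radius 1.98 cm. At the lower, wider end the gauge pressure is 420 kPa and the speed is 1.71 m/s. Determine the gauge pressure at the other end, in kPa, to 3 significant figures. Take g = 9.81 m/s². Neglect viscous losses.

237 kPa

By continuity, v₂ = v₁·A₁/A₂ = 1.71·(98.5/12.3) = 13.7 m/s.
Energy conservation along the streamline gives P₂ = P₁ − ½ρ(v₂² − v₁²) − ρg(h₂ − h₁).
P₂ = 420000 + ½·811·(1.71² − 13.7²) − 811·9.81·(+13.6) = 420000 + (-74700) − (108000) = 237000 Pa.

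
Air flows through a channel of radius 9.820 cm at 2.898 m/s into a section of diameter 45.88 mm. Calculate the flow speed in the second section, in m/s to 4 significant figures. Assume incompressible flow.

v₂ ≈ 53.10 m/s

Continuity gives A₁v₁ = A₂v₂, so v₂ = (303.0 cm²)/(16.53 cm²) × 2.898 m/s = 53.10 m/s.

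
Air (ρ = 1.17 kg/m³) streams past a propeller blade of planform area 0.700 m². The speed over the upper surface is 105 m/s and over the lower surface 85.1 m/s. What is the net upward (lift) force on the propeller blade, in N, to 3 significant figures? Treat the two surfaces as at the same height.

F ≈ 1550 N

The faster flow above has the lower pressure; Bernoulli (same height) gives ΔP = ½ρ(v_up² − v_low²).
ΔP = ½·1.17·(105² − 85.1²) = 2210 Pa.
Lift = ΔP · A = 2210 × 0.700 = 1550 N.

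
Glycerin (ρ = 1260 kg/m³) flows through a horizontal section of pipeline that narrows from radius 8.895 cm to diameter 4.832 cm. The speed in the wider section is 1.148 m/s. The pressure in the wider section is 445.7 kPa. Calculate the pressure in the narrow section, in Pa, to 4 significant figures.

Mass conservation (A₁v₁ = A₂v₂) gives v₂ = 1.148 × 248.6/18.34 = 15.56 m/s.
Along the horizontal streamline, P + ½ρv² is constant.
P₂ = P₁ − ½ρ(v₂² − v₁²) = 445700 − ½·1260·(15.56² − 1.148²) = 445700 − 151700 = 294000 Pa.

P₂ ≈ 294000 Pa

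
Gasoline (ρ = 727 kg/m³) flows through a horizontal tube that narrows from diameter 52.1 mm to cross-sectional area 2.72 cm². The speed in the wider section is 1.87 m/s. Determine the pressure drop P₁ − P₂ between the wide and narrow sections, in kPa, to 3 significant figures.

76.8 kPa

Mass conservation (A₁v₁ = A₂v₂) gives v₂ = 1.87 × 21.3/2.72 = 14.7 m/s.
Along the horizontal streamline, P + ½ρv² is constant.
P₁ − P₂ = ½·727·(14.7² − 1.87²) = ½·727·211 = 76800 Pa.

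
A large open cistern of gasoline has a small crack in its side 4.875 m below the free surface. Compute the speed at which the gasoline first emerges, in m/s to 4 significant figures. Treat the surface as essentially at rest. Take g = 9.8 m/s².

With the surface at rest and both surface and jet at atmospheric pressure, Bernoulli gives ρg h = ½ρv², so v = √(2gh) = √(2·9.8·4.875) = 9.775 m/s.

v ≈ 9.775 m/s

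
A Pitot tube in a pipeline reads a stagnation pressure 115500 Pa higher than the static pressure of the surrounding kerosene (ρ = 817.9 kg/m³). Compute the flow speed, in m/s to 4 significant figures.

The dynamic pressure equals the rise in static pressure at the stagnation point: ΔP = ½ρv².
v = √(2ΔP/ρ) = √(2·115500/817.9) = 16.81 m/s.

v = 16.81 m/s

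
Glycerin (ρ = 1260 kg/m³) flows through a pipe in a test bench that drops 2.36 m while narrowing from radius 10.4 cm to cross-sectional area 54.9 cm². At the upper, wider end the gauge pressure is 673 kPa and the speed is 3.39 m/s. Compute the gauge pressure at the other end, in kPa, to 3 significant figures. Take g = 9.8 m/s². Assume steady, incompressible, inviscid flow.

By continuity, v₂ = v₁·A₁/A₂ = 3.39·(340/54.9) = 21.0 m/s.
Bernoulli: P₁ + ½ρv₁² + ρg h₁ = P₂ + ½ρv₂² + ρg h₂, so P₂ = P₁ + ½ρ(v₁² − v₂²) − ρg(h₂ − h₁).
P₂ = 673000 + ½·1260·(3.39² − 21.0²) − 1260·9.8·(−2.36) = 673000 + (-270000) − (-29100) = 432000 Pa.

P₂ ≈ 432 kPa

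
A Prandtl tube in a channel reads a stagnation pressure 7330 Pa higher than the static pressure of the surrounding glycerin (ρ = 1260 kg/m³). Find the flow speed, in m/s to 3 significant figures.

v = 3.41 m/s

Bernoulli between the free stream and the stagnation point: ½ρv² = P_stag − P_static.
v = √(2ΔP/ρ) = √(2·7330/1260) = 3.41 m/s.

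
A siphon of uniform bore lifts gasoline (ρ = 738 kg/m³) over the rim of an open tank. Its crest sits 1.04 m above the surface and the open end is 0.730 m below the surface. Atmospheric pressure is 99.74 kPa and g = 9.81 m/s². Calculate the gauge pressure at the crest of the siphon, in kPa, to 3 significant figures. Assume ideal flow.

P_gauge ≈ -12.8 kPa

Bernoulli surface→outlet gives ½v² = g·h_out, so v = √(2·9.81·0.730) = 3.78 m/s.
The bore is uniform, so the speed at the crest is the same v. Bernoulli surface→crest: P_atm = P_top + ½ρv² + ρg·h_top.
P_top = 99740 − ½·738·3.78² − 738·9.81·1.04 = 86900 Pa. So P_gauge = P_top − P_atm = -12800 Pa.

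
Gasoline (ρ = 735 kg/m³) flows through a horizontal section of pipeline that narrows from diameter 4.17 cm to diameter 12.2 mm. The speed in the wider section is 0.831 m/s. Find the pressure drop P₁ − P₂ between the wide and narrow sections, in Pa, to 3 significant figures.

34400 Pa

Continuity gives A₁v₁ = A₂v₂, so v₂ = (13.7 cm²)/(1.17 cm²) × 0.831 m/s = 9.71 m/s.
Bernoulli (h₁ = h₂): P₁ − P₂ = ½ρ(v₂² − v₁²).
P₁ − P₂ = ½·735·(9.71² − 0.831²) = ½·735·93.6 = 34400 Pa.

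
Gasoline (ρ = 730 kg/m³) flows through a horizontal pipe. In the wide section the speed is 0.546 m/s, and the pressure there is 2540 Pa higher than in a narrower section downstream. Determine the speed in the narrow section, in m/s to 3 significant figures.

Along the level pipe P + ½ρv² is conserved, hence v₂² = v₁² + 2(P₁ − P₂)/ρ.
v₂ = √(0.546² + 2·2540/730) = √(0.298 + 6.96) = 2.69 m/s.

v₂ ≈ 2.69 m/s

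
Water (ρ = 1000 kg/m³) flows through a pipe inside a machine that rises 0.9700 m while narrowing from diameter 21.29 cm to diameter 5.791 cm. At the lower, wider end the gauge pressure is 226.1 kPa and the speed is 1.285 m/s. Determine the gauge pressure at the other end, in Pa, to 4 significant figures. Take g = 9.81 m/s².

By continuity, v₂ = v₁·A₁/A₂ = 1.285·(356.0/26.34) = 17.37 m/s.
Applying Bernoulli between the two ends and solving for P₂: P₂ = P₁ + ½ρ(v₁² − v₂²) − ρgΔh.
P₂ = 226100 + ½·1000·(1.285² − 17.37²) − 1000·9.81·(+0.9700) = 226100 + (-150000) − (9516) = 66590 Pa.

P₂ ≈ 66590 Pa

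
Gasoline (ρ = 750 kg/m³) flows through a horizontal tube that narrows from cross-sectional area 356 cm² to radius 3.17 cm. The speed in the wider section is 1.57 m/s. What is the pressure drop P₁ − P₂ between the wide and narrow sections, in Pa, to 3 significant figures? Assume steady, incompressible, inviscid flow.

Continuity gives A₁v₁ = A₂v₂, so v₂ = (356 cm²)/(31.6 cm²) × 1.57 m/s = 17.7 m/s.
Bernoulli (h₁ = h₂): P₁ − P₂ = ½ρ(v₂² − v₁²).
P₁ − P₂ = ½·750·(17.7² − 1.57²) = ½·750·311 = 117000 Pa.

ΔP ≈ 117000 Pa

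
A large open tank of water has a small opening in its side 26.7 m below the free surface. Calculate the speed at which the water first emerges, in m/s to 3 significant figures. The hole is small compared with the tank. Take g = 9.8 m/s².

With the surface at rest and both surface and jet at atmospheric pressure, Bernoulli gives ρg h = ½ρv², so v = √(2gh) = √(2·9.8·26.7) = 22.9 m/s.

22.9 m/s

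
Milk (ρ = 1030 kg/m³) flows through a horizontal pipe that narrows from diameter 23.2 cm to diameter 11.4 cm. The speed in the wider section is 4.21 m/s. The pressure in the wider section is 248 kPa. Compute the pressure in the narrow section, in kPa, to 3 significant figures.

Continuity gives A₁v₁ = A₂v₂, so v₂ = (423 cm²)/(102 cm²) × 4.21 m/s = 17.4 m/s.
Along the horizontal streamline, P + ½ρv² is constant.
P₂ = P₁ − ½ρ(v₂² − v₁²) = 248000 − ½·1030·(17.4² − 4.21²) = 248000 − 147000 = 101000 Pa.

101 kPa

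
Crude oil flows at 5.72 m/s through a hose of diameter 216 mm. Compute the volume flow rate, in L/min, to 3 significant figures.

12600 L/min

Q = A·v = 0.0366 m² × 5.72 m/s = 0.210 m³/s.
Converting: 0.210 m³/s × 60000 = 12600 L/min.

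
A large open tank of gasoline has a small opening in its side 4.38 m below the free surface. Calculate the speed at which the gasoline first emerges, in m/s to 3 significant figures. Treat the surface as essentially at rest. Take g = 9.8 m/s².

v ≈ 9.27 m/s

The surface is effectively still and both ends are open, so ½v² = gh and v = √(2·9.8·4.38) = 9.27 m/s.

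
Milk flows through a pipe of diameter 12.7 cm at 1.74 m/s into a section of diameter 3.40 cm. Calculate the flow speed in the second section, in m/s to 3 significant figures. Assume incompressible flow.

The volume flow rate is constant, so v₂ = (A₁/A₂)v₁ = (127/9.08)·1.74 = 24.3 m/s.

v₂ ≈ 24.3 m/s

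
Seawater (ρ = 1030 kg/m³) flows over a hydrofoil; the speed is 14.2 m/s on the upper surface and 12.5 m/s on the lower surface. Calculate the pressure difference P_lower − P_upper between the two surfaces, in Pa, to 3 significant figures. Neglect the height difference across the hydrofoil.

With negligible Δh, P + ½ρv² is constant, so P_low − P_up = ½ρ(v_up² − v_low²).
ΔP = ½·1030·(14.2² − 12.5²) = 23400 Pa.

ΔP = 23400 Pa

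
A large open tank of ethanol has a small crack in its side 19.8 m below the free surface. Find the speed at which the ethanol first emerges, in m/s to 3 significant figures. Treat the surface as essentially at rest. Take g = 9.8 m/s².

With the surface at rest and both surface and jet at atmospheric pressure, Bernoulli gives ρg h = ½ρv², so v = √(2gh) = √(2·9.8·19.8) = 19.7 m/s.

v ≈ 19.7 m/s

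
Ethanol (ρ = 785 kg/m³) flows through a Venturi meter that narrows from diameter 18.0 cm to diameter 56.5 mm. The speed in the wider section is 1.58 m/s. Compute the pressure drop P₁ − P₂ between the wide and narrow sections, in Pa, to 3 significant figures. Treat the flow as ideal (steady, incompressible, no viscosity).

By continuity, v₂ = v₁·A₁/A₂ = 1.58·(254/25.1) = 16.0 m/s.
Along the horizontal streamline, P + ½ρv² is constant.
P₁ − P₂ = ½·785·(16.0² − 1.58²) = ½·785·255 = 100000 Pa.

ΔP = 100000 Pa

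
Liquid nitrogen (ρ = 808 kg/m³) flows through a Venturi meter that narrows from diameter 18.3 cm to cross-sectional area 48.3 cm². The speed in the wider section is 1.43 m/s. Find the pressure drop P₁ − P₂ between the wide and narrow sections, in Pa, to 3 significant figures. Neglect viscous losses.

ΔP ≈ 23700 Pa

Mass conservation (A₁v₁ = A₂v₂) gives v₂ = 1.43 × 263/48.3 = 7.79 m/s.
Along the horizontal streamline, P + ½ρv² is constant.
P₁ − P₂ = ½·808·(7.79² − 1.43²) = ½·808·58.6 = 23700 Pa.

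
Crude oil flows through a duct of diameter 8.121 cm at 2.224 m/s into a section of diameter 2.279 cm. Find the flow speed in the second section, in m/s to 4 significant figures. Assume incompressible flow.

Continuity gives A₁v₁ = A₂v₂, so v₂ = (51.80 cm²)/(4.079 cm²) × 2.224 m/s = 28.24 m/s.

v₂ ≈ 28.24 m/s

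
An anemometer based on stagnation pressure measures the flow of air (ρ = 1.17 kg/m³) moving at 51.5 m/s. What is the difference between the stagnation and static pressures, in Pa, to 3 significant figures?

ΔP ≈ 1550 Pa

Bernoulli between the free stream and the stagnation point: ½ρv² = P_stag − P_static.
ΔP = ½·1.17·51.5² = 1550 Pa.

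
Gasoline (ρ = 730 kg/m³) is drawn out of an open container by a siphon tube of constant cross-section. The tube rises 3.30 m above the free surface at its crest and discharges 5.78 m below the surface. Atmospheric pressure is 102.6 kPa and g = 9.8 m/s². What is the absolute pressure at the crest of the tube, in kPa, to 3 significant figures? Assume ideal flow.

Bernoulli surface→outlet gives ½v² = g·h_out, so v = √(2·9.8·5.78) = 10.6 m/s.
Continuity keeps v the same throughout the tube; from surface to crest, P_atm + 0 = P_top + ½ρv² + ρg·h_top.
P_top = 102600 − ½·730·10.6² − 730·9.8·3.30 = 37600 Pa.

P_top = 37.6 kPa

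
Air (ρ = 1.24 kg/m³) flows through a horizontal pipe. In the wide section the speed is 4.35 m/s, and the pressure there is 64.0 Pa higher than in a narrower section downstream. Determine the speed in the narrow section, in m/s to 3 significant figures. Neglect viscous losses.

With h₁ = h₂, rearranging Bernoulli gives v₂ = √(v₁² + 2ΔP/ρ).
v₂ = √(4.35² + 2·64.0/1.24) = √(18.9 + 103) = 11.1 m/s.

v₂ ≈ 11.1 m/s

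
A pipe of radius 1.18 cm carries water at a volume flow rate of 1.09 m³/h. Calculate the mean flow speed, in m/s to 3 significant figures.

v ≈ 0.692 m/s

Q = 1.09 m³/h = 0.000303 m³/s.
v = Q/A = 0.000303 / 0.000437 = 0.692 m/s.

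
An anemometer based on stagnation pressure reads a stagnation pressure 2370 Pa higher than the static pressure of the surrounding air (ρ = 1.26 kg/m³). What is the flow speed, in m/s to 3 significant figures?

v = 61.3 m/s

At the stagnation point the flow is brought to rest, so Bernoulli gives P_stag − P_static = ½ρv².
v = √(2ΔP/ρ) = √(2·2370/1.26) = 61.3 m/s.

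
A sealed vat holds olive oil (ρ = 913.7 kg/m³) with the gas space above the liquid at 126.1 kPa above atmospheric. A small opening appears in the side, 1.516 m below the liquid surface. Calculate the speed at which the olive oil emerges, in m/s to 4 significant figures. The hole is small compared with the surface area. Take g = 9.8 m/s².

17.49 m/s

Take point 1 at the surface (v₁ ≈ 0) and point 2 at the hole (at atmospheric pressure). Bernoulli: P₁ + ρg h = P_atm + ½ρv₂².
With P₁ − P_atm = 126100 Pa, v₂ = √(2gh + 2ΔP/ρ) = √(2·9.8·1.516 + 2·126100/913.7) = 17.49 m/s.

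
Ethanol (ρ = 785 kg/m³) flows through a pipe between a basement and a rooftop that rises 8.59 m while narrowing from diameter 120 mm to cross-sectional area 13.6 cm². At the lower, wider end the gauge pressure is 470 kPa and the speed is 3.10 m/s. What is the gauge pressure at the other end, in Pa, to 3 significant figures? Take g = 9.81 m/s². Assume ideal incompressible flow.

147000 Pa

The volume flow rate is constant, so v₂ = (A₁/A₂)v₁ = (113/13.6)·3.10 = 25.8 m/s.
Applying Bernoulli between the two ends and solving for P₂: P₂ = P₁ + ½ρ(v₁² − v₂²) − ρgΔh.
P₂ = 470000 + ½·785·(3.10² − 25.8²) − 785·9.81·(+8.59) = 470000 + (-257000) − (66200) = 147000 Pa.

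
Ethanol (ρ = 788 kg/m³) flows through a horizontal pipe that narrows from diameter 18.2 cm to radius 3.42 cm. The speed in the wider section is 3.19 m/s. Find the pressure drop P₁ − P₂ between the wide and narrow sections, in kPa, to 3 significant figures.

The volume flow rate is constant, so v₂ = (A₁/A₂)v₁ = (260/36.7)·3.19 = 22.6 m/s.
With no height change, Bernoulli's equation is P₁ + ½ρv₁² = P₂ + ½ρv₂².
P₁ − P₂ = ½·788·(22.6² − 3.19²) = ½·788·500 = 197000 Pa.

ΔP ≈ 197 kPa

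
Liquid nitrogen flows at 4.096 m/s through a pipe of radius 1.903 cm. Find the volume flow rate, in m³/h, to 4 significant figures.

Q ≈ 16.78 m³/h

Q = A·v = 0.001138 m² × 4.096 m/s = 0.004660 m³/s.
Converting: 0.004660 m³/s × 3600 = 16.78 m³/h.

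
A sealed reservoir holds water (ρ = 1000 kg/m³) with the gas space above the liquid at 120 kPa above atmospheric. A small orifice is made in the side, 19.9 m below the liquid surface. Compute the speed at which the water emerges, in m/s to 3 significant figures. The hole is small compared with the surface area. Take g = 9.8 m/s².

v ≈ 25.1 m/s

Take point 1 at the surface (v₁ ≈ 0) and point 2 at the hole (at atmospheric pressure). Bernoulli: P₁ + ρg h = P_atm + ½ρv₂².
With P₁ − P_atm = 120000 Pa, v₂ = √(2gh + 2ΔP/ρ) = √(2·9.8·19.9 + 2·120000/1000) = 25.1 m/s.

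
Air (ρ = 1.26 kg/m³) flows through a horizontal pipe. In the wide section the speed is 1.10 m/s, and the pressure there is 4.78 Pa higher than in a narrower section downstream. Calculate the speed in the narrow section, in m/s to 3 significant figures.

Horizontal Bernoulli: P₁ + ½ρv₁² = P₂ + ½ρv₂², so v₂² = v₁² + 2(P₁ − P₂)/ρ.
v₂ = √(1.10² + 2·4.78/1.26) = √(1.21 + 7.59) = 2.97 m/s.

v₂ ≈ 2.97 m/s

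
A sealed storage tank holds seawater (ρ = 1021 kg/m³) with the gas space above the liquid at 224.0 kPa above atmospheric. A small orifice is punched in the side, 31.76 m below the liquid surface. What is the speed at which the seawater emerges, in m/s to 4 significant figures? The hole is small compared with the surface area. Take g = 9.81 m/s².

Take point 1 at the surface (v₁ ≈ 0) and point 2 at the hole (at atmospheric pressure). Bernoulli: P₁ + ρg h = P_atm + ½ρv₂².
With P₁ − P_atm = 224000 Pa, v₂ = √(2gh + 2ΔP/ρ) = √(2·9.81·31.76 + 2·224000/1021) = 32.59 m/s.

v ≈ 32.59 m/s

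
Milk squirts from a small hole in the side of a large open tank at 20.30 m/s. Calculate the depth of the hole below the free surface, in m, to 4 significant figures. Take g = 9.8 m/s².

h ≈ 21.02 m

Inverting v = √(2gh) gives h = v² / 2g.
h = 20.30²/(2·9.8) = 412.1/19.60 = 21.02 m.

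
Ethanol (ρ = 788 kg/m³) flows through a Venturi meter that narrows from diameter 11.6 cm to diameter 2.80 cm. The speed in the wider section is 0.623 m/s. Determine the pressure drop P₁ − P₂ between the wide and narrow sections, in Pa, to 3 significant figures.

By continuity, v₂ = v₁·A₁/A₂ = 0.623·(106/6.16) = 10.7 m/s.
Along the horizontal streamline, P + ½ρv² is constant.
P₁ − P₂ = ½·788·(10.7² − 0.623²) = ½·788·114 = 44900 Pa.

ΔP = 44900 Pa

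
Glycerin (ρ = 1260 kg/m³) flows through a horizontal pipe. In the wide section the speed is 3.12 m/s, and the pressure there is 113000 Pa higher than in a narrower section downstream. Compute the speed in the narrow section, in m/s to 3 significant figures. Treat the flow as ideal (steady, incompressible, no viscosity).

v₂ = 13.8 m/s

With h₁ = h₂, rearranging Bernoulli gives v₂ = √(v₁² + 2ΔP/ρ).
v₂ = √(3.12² + 2·113000/1260) = √(9.73 + 179) = 13.8 m/s.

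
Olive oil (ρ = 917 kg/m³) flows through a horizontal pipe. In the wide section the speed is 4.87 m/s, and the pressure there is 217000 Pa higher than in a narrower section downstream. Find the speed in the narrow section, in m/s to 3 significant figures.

v₂ ≈ 22.3 m/s

Horizontal Bernoulli: P₁ + ½ρv₁² = P₂ + ½ρv₂², so v₂² = v₁² + 2(P₁ − P₂)/ρ.
v₂ = √(4.87² + 2·217000/917) = √(23.7 + 473) = 22.3 m/s.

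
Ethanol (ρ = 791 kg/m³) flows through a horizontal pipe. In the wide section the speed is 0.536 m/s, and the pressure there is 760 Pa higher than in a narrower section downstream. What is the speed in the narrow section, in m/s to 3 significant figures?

v₂ = 1.49 m/s

With h₁ = h₂, rearranging Bernoulli gives v₂ = √(v₁² + 2ΔP/ρ).
v₂ = √(0.536² + 2·760/791) = √(0.287 + 1.92) = 1.49 m/s.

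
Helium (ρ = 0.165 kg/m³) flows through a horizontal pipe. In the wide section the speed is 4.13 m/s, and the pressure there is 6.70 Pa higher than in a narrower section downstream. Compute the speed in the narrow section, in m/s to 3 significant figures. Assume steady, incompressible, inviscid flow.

Along the level pipe P + ½ρv² is conserved, hence v₂² = v₁² + 2(P₁ − P₂)/ρ.
v₂ = √(4.13² + 2·6.70/0.165) = √(17.1 + 81.2) = 9.91 m/s.

v₂ ≈ 9.91 m/s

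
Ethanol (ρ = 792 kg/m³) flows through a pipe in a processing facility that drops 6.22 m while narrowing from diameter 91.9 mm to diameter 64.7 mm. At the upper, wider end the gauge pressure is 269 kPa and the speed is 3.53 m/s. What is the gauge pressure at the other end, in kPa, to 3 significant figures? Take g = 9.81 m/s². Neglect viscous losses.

The volume flow rate is constant, so v₂ = (A₁/A₂)v₁ = (66.3/32.9)·3.53 = 7.12 m/s.
Bernoulli: P₁ + ½ρv₁² + ρg h₁ = P₂ + ½ρv₂² + ρg h₂, so P₂ = P₁ + ½ρ(v₁² − v₂²) − ρg(h₂ − h₁).
P₂ = 269000 + ½·792·(3.53² − 7.12²) − 792·9.81·(−6.22) = 269000 + (-15200) − (-48300) = 302000 Pa.

P₂ = 302 kPa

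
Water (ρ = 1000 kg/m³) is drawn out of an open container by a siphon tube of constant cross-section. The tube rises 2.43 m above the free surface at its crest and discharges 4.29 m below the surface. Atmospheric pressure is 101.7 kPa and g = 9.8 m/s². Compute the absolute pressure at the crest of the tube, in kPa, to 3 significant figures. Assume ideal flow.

P_top = 35.8 kPa

The outlet speed comes from Torricelli: v = √(2g·4.29) = 9.17 m/s.
Continuity keeps v the same throughout the tube; from surface to crest, P_atm + 0 = P_top + ½ρv² + ρg·h_top.
P_top = 101700 − ½·1000·9.17² − 1000·9.8·2.43 = 35800 Pa.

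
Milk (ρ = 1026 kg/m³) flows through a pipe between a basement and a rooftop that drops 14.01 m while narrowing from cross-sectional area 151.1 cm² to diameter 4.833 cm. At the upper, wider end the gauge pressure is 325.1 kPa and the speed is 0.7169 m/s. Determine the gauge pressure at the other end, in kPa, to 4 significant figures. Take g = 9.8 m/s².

P₂ ≈ 448.3 kPa

Mass conservation (A₁v₁ = A₂v₂) gives v₂ = 0.7169 × 151.1/18.35 = 5.905 m/s.
Bernoulli: P₁ + ½ρv₁² + ρg h₁ = P₂ + ½ρv₂² + ρg h₂, so P₂ = P₁ + ½ρ(v₁² − v₂²) − ρg(h₂ − h₁).
P₂ = 325100 + ½·1026·(0.7169² − 5.905²) − 1026·9.8·(−14.01) = 325100 + (-17620) − (-140900) = 448300 Pa.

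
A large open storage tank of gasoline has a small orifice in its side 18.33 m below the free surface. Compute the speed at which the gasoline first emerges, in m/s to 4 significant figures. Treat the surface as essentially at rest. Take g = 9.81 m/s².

The surface is effectively still and both ends are open, so ½v² = gh and v = √(2·9.81·18.33) = 18.96 m/s.

v ≈ 18.96 m/s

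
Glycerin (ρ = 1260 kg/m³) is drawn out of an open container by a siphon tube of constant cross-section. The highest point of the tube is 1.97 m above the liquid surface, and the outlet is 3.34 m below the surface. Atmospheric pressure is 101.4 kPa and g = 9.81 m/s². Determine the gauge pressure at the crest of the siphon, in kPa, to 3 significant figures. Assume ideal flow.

From the surface to the outlet (both open to atmosphere, surface at rest): v = √(2g·h_out) = √(2·9.81·3.34) = 8.10 m/s.
The bore is uniform, so the speed at the crest is the same v. Bernoulli surface→crest: P_atm = P_top + ½ρv² + ρg·h_top.
P_top = 101400 − ½·1260·8.10² − 1260·9.81·1.97 = 35800 Pa. So P_gauge = P_top − P_atm = -65600 Pa.

P_gauge ≈ -65.6 kPa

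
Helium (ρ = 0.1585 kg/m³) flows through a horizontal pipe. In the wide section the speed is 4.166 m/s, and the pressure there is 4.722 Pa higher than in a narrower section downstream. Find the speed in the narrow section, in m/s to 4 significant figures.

Horizontal Bernoulli: P₁ + ½ρv₁² = P₂ + ½ρv₂², so v₂² = v₁² + 2(P₁ − P₂)/ρ.
v₂ = √(4.166² + 2·4.722/0.1585) = √(17.36 + 59.58) = 8.771 m/s.

v₂ ≈ 8.771 m/s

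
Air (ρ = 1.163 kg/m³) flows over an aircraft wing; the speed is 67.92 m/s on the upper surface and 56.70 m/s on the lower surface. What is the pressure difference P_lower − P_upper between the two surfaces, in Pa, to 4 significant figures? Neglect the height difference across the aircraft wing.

Bernoulli (same height): P_lower − P_upper = ½ρ(v_upper² − v_lower²).
ΔP = ½·1.163·(67.92² − 56.70²) = 813.1 Pa.

ΔP ≈ 813.1 Pa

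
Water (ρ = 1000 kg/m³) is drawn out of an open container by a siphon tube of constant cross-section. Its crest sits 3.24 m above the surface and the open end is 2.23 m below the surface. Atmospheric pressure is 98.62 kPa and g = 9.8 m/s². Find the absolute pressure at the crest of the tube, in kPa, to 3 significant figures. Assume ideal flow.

P_top ≈ 45.0 kPa

Bernoulli surface→outlet gives ½v² = g·h_out, so v = √(2·9.8·2.23) = 6.61 m/s.
The bore is uniform, so the speed at the crest is the same v. Bernoulli surface→crest: P_atm = P_top + ½ρv² + ρg·h_top.
P_top = 98620 − ½·1000·6.61² − 1000·9.8·3.24 = 45000 Pa.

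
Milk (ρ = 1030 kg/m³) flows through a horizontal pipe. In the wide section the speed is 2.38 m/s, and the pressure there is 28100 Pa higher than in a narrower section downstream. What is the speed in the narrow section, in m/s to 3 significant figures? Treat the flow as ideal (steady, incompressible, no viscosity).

Horizontal Bernoulli: P₁ + ½ρv₁² = P₂ + ½ρv₂², so v₂² = v₁² + 2(P₁ − P₂)/ρ.
v₂ = √(2.38² + 2·28100/1030) = √(5.66 + 54.6) = 7.76 m/s.

v₂ ≈ 7.76 m/s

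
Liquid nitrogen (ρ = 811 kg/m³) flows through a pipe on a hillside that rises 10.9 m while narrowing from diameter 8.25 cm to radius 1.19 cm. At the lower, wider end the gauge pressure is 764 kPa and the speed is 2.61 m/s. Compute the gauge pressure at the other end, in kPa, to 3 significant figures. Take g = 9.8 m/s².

P₂ = 281 kPa

Mass conservation (A₁v₁ = A₂v₂) gives v₂ = 2.61 × 53.5/4.45 = 31.4 m/s.
Energy conservation along the streamline gives P₂ = P₁ − ½ρ(v₂² − v₁²) − ρg(h₂ − h₁).
P₂ = 764000 + ½·811·(2.61² − 31.4²) − 811·9.8·(+10.9) = 764000 + (-396000) − (86600) = 281000 Pa.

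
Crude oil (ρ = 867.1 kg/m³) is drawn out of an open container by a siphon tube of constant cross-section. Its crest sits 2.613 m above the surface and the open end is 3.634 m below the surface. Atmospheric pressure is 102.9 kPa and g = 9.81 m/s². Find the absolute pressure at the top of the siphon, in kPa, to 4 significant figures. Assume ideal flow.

P_top ≈ 49.76 kPa

From the surface to the outlet (both open to atmosphere, surface at rest): v = √(2g·h_out) = √(2·9.81·3.634) = 8.444 m/s.
Continuity keeps v the same throughout the tube; from surface to crest, P_atm + 0 = P_top + ½ρv² + ρg·h_top.
P_top = 102900 − ½·867.1·8.444² − 867.1·9.81·2.613 = 49760 Pa.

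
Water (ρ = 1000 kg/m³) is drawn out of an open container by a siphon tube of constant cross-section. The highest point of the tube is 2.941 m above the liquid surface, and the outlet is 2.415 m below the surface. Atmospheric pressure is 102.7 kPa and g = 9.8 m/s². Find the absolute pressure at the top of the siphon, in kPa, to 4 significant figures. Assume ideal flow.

The outlet speed comes from Torricelli: v = √(2g·2.415) = 6.880 m/s.
The bore is uniform, so the speed at the crest is the same v. Bernoulli surface→crest: P_atm = P_top + ½ρv² + ρg·h_top.
P_top = 102700 − ½·1000·6.880² − 1000·9.8·2.941 = 50210 Pa.

P_top ≈ 50.21 kPa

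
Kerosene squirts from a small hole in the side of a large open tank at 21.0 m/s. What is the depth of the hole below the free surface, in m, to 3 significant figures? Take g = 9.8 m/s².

Inverting v = √(2gh) gives h = v² / 2g.
h = 21.0²/(2·9.8) = 441/19.60 = 22.5 m.

h = 22.5 m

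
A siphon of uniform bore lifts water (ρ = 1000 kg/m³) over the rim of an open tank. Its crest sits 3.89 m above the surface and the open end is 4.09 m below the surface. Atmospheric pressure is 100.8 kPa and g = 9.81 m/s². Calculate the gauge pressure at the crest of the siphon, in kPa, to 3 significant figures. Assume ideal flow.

-78.3 kPa

The outlet speed comes from Torricelli: v = √(2g·4.09) = 8.96 m/s.
With constant cross-section the crest speed equals v; applying Bernoulli from the surface up to the crest, P_top = P_atm − ½ρv² − ρg·h_top.
P_top = 100800 − ½·1000·8.96² − 1000·9.81·3.89 = 22500 Pa. So P_gauge = P_top − P_atm = -78300 Pa.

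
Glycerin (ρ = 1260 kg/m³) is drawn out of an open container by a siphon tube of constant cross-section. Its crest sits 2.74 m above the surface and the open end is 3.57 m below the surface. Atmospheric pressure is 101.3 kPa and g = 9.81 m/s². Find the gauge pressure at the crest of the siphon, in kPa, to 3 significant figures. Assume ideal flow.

The outlet speed comes from Torricelli: v = √(2g·3.57) = 8.37 m/s.
Continuity keeps v the same throughout the tube; from surface to crest, P_atm + 0 = P_top + ½ρv² + ρg·h_top.
P_top = 101300 − ½·1260·8.37² − 1260·9.81·2.74 = 23300 Pa. So P_gauge = P_top − P_atm = -78000 Pa.

P_gauge ≈ -78.0 kPa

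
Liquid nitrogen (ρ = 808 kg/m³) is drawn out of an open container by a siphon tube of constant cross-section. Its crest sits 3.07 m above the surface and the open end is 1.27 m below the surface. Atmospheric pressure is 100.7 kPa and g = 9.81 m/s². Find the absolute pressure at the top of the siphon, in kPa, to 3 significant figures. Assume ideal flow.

P_top = 66.3 kPa

The outlet speed comes from Torricelli: v = √(2g·1.27) = 4.99 m/s.
Continuity keeps v the same throughout the tube; from surface to crest, P_atm + 0 = P_top + ½ρv² + ρg·h_top.
P_top = 100700 − ½·808·4.99² − 808·9.81·3.07 = 66300 Pa.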